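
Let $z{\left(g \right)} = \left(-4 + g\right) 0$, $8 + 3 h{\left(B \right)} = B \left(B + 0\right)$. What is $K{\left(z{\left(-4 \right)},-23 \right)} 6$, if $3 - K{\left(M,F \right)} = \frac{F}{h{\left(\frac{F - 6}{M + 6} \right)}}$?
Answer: $\frac{24858}{553} \approx 44.951$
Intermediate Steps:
$h{\left(B \right)} = - \frac{8}{3} + \frac{B^{2}}{3}$ ($h{\left(B \right)} = - \frac{8}{3} + \frac{B \left(B + 0\right)}{3} = - \frac{8}{3} + \frac{B B}{3} = - \frac{8}{3} + \frac{B^{2}}{3}$)
$z{\left(g \right)} = 0$
$K{\left(M,F \right)} = 3 - \frac{F}{- \frac{8}{3} + \frac{\left(-6 + F\right)^{2}}{3 \left(6 + M\right)^{2}}}$ ($K{\left(M,F \right)} = 3 - \frac{F}{- \frac{8}{3} + \frac{\left(\frac{F - 6}{M + 6}\right)^{2}}{3}} = 3 - \frac{F}{- \frac{8}{3} + \frac{\left(\frac{-6 + F}{6 + M}\right)^{2}}{3}} = 3 - \frac{F}{- \frac{8}{3} + \frac{\left(-6 + F\right)^{2} \frac{1}{\left(6 + M\right)^{2}}}{3}} = 3 - \frac{F}{- \frac{8}{3} + \frac{\left(-6 + F\right)^{2}}{3 \left(6 + M\right)^{2}}}$)
$K{\left(z{\left(-4 \right)},-23 \right)} 6 = \left(3 - - \frac{23}{- \frac{8}{3} + \frac{\left(- \frac{6}{6 + 0} - \frac{23}{6 + 0}\right)^{2}}{3}}\right) 6 = \left(3 - - \frac{23}{- \frac{8}{3} + \frac{\left(- \frac{6}{6} - \frac{23}{6}\right)^{2}}{3}}\right) 6 = \left(3 - - \frac{23}{- \frac{8}{3} + \frac{\left(\left(-6\right) \frac{1}{6} - \frac{23}{6}\right)^{2}}{3}}\right) 6 = \left(3 - - \frac{23}{- \frac{8}{3} + \frac{\left(-1 - \frac{23}{6}\right)^{2}}{3}}\right) 6 = \left(3 - - \frac{23}{- \frac{8}{3} + \frac{\left(- \frac{29}{6}\right)^{2}}{3}}\right) 6 = \left(3 - - \frac{23}{- \frac{8}{3} + \frac{1}{3} \cdot \frac{841}{36}}\right) 6 = \left(3 - - \frac{23}{- \frac{8}{3} + \frac{841}{108}}\right) 6 = \left(3 - - \frac{23}{\frac{553}{108}}\right) 6 = \left(3 - \left(-23\right) \frac{108}{553}\right) 6 = \left(3 + \frac{2484}{553}\right) 6 = \frac{4143}{553} \cdot 6 = \frac{24858}{553}$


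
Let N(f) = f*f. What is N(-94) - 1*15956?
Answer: -7120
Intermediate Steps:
N(f) = f²
N(-94) - 1*15956 = (-94)² - 1*15956 = 8836 - 15956 = -7120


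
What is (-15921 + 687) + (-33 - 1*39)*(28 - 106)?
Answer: -9618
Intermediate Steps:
(-15921 + 687) + (-33 - 1*39)*(28 - 106) = -15234 + (-33 - 39)*(-78) = -15234 - 72*(-78) = -15234 + 5616 = -9618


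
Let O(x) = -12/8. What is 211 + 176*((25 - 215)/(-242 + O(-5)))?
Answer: 169637/487 ≈ 348.33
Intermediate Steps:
O(x) = -3/2 (O(x) = -12*⅛ = -3/2)
211 + 176*((25 - 215)/(-242 + O(-5))) = 211 + 176*((25 - 215)/(-242 - 3/2)) = 211 + 176*(-190/(-487/2)) = 211 + 176*(-190*(-2/487)) = 211 + 176*(380/487) = 211 + 66880/487 = 169637/487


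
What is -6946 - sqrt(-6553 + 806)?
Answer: -6946 - I*sqrt(5747) ≈ -6946.0 - 75.809*I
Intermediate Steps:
-6946 - sqrt(-6553 + 806) = -6946 - sqrt(-5747) = -6946 - I*sqrt(5747)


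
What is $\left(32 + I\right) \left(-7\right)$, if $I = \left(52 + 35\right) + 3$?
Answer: $-854$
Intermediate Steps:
$I = 90$ ($I = 87 + 3 = 90$)
$\left(32 + I\right) \left(-7\right) = \left(32 + 90\right) \left(-7\right) = 122 \left(-7\right) = -854$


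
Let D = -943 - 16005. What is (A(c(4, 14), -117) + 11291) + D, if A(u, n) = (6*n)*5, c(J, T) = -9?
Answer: -9167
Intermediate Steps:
D = -16948
A(u, n) = 30*n
(A(c(4, 14), -117) + 11291) + D = (30*(-117) + 11291) - 16948 = (-3510 + 11291) - 16948 = 7781 - 16948 = -9167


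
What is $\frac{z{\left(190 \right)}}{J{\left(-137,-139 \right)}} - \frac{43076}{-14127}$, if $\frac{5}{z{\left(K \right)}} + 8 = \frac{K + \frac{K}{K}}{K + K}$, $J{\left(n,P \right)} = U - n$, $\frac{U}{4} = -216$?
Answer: $\frac{89246843248}{29260167321} \approx 3.0501$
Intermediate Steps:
$U = -864$ ($U = 4 \left(-216\right) = -864$)
$J{\left(n,P \right)} = -864 - n$
$z{\left(K \right)} = \frac{5}{-8 + \frac{1 + K}{2 K}}$ ($z{\left(K \right)} = \frac{5}{-8 + \frac{K + \frac{K}{K}}{K + K}} = \frac{5}{-8 + \frac{K + 1}{2 K}} = \frac{5}{-8 + \left(1 + K\right) \frac{1}{2 K}} = \frac{5}{-8 + \frac{1 + K}{2 K}}$)
$\frac{z{\left(190 \right)}}{J{\left(-137,-139 \right)}} - \frac{43076}{-14127} = \frac{\left(-10\right) 190 \frac{1}{-1 + 15 \cdot 190}}{-864 - -137} - \frac{43076}{-14127} = \frac{\left(-10\right) 190 \frac{1}{-1 + 2850}}{-864 + 137} - - \frac{43076}{14127} = \frac{\left(-10\right) 190 \cdot \frac{1}{2849}}{-727} + \frac{43076}{14127} = \left(-10\right) 190 \cdot \frac{1}{2849} \left(- \frac{1}{727}\right) + \frac{43076}{14127} = \left(- \frac{1900}{2849}\right) \left(- \frac{1}{727}\right) + \frac{43076}{14127} = \frac{1900}{2071223} + \frac{43076}{14127} = \frac{89246843248}{29260167321}$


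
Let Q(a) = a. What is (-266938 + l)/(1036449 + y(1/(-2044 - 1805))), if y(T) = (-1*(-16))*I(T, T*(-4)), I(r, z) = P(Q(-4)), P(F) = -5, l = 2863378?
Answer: 2596440/1036369 ≈ 2.5053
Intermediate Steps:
I(r, z) = -5
y(T) = -80 (y(T) = -1*(-16)*(-5) = 16*(-5) = -80)
(-266938 + l)/(1036449 + y(1/(-2044 - 1805))) = (-266938 + 2863378)/(1036449 - 80) = 2596440/1036369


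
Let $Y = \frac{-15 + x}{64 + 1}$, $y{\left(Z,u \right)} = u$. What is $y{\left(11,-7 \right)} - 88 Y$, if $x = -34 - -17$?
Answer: $\frac{2361}{65} \approx 36.323$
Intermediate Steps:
$x = -17$ ($x = -34 + 17 = -17$)
$Y = - \frac{32}{65}$ ($Y = \frac{-15 - 17}{64 + 1} = - \frac{32}{65} \approx -0.49231$)
$y{\left(11,-7 \right)} - 88 Y = -7 - - \frac{2816}{65} = -7 + \frac{2816}{65} = \frac{2361}{65}$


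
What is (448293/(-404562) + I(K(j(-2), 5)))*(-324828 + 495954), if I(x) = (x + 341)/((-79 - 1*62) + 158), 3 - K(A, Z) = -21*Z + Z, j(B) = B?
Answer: 4905741684987/1146259 ≈ 4.2798e+6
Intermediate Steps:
K(A, Z) = 3 + 20*Z (K(A, Z) = 3 - (-21*Z + Z) = 3 - (-20)*Z = 3 + 20*Z)
I(x) = 341/17 + x/17 (I(x) = (341 + x)/((-79 - 62) + 158) = (341 + x)/(-141 + 158) = (341 + x)/17 = (341 + x)*(1/17) = 341/17 + x/17)
(448293/(-404562) + I(K(j(-2), 5)))*(-324828 + 495954) = (448293/(-404562) + (341/17 + (3 + 20*5)/17))*(-324828 + 495954) = (448293*(-1/404562) + (341/17 + (3 + 100)/17))*171126 = (-149431/134854 + (341/17 + (1/17)*103))*171126 = (-149431/134854 + (341/17 + 103/17))*171126 = (-149431/134854 + 444/17)*171126 = (57334849/2292518)*171126 = 4905741684987/1146259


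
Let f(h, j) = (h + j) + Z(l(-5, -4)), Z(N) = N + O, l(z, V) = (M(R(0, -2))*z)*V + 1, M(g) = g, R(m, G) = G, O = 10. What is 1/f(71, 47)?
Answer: 1/89 ≈ 0.011236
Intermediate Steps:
l(z, V) = 1 - 2*V*z (l(z, V) = (-2*z)*V + 1 = -2*V*z + 1 = 1 - 2*V*z)
Z(N) = 10 + N (Z(N) = N + 10 = 10 + N)
f(h, j) = -29 + h + j (f(h, j) = (h + j) + (10 + (1 - 2*(-4)*(-5))) = (h + j) + (10 + (1 - 40)) = (h + j) + (10 - 39) = (h + j) - 29 = -29 + h + j)
1/f(71, 47) = 1/(-29 + 71 + 47) = 1/89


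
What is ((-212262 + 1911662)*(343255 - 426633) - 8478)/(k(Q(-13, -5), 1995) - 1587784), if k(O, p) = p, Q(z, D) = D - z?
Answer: 141692581678/1585789 ≈ 89352.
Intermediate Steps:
((-212262 + 1911662)*(343255 - 426633) - 8478)/(k(Q(-13, -5), 1995) - 1587784) = ((-212262 + 1911662)*(343255 - 426633) - 8478)/(1995 - 1587784) = (1699400*(-83378) - 8478)/(-1585789) = (-141692573200 - 8478)*(-1/1585789) = -141692581678*(-1/1585789) = 141692581678/1585789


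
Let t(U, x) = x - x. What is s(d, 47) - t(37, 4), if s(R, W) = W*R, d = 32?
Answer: 1504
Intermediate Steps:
t(U, x) = 0
s(R, W) = R*W
s(d, 47) - t(37, 4) = 32*47 - 1*0 = 1504 + 0 = 1504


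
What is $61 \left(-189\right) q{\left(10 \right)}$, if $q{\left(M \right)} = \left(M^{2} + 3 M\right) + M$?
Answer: $-1614060$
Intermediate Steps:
$q{\left(M \right)} = M^{2} + 4 M$
$61 \left(-189\right) q{\left(10 \right)} = 61 \left(-189\right) 10 \left(4 + 10\right) = - 11529 \cdot 10 \cdot 14 = \left(-11529\right) 140 = -1614060$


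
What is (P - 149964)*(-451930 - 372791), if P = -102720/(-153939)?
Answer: 6346284581790732/51313 ≈ 1.2368e+11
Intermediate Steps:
P = 34240/51313 (P = -102720*(-1/153939) = 34240/51313 ≈ 0.66728)
(P - 149964)*(-451930 - 372791) = (34240/51313 - 149964)*(-451930 - 372791) = -7695068492/51313*(-824721) = 6346284581790732/51313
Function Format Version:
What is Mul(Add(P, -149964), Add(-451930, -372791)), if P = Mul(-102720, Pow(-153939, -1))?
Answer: Rational(6346284581790732, 51313) ≈ 1.2368e+11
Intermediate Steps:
P = Rational(34240, 51313) (P = Mul(-102720, Rational(-1, 153939)) = Rational(34240, 51313) ≈ 0.66728)
Mul(Add(P, -149964), Add(-451930, -372791)) = Mul(Add(Rational(34240, 51313), -149964), Add(-451930, -372791)) = Mul(Rational(-7695068492, 51313), -824721) = Rational(6346284581790732, 51313)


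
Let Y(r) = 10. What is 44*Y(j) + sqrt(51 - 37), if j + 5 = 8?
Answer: 440 + sqrt(14) ≈ 443.74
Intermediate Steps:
j = 3 (j = -5 + 8 = 3)
44*Y(j) + sqrt(51 - 37) = 44*10 + sqrt(51 - 37) = 440 + sqrt(14)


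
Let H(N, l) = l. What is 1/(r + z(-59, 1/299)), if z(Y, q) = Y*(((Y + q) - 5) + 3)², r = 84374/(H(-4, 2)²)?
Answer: -178802/35478148005 ≈ -5.0398e-6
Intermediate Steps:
r = 42187/2 (r = 84374/(2²) = 84374/4 = 84374*(¼) = 42187/2 ≈ 21094.)
z(Y, q) = Y*(-2 + Y + q)² (z(Y, q) = Y*((-5 + Y + q) + 3)² = Y*(-2 + Y + q)²)
1/(r + z(-59, 1/299)) = 1/(42187/2 - 59*(-2 - 59 + 1/299)²) = 1/(42187/2 - 59*(-18238/299)²) = 1/(42187/2 - 59*332624644/89401) = 1/(42187/2 - 19624853996/89401) = 1/(-35478148005/178802) = -178802/35478148005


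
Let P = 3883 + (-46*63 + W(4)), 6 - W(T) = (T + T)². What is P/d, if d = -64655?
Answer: -927/64655 ≈ -0.014338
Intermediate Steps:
W(T) = 6 - 4*T² (W(T) = 6 - (T + T)² = 6 - (2*T)² = 6 - 4*T²)
P = 927 (P = 3883 + (-46*63 + (6 - 4*4²)) = 3883 + (-2898 + (6 - 4*16)) = 3883 + (-2898 + (6 - 64)) = 3883 + (-2898 - 58) = 3883 - 2956 = 927)
P/d = 927/(-64655) = 927*(-1/64655) = -927/64655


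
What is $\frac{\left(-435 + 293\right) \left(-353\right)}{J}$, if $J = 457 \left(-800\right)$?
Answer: $- \frac{25063}{182800} \approx -0.13711$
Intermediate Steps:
$J = -365600$
$\frac{\left(-435 + 293\right) \left(-353\right)}{J} = \frac{\left(-435 + 293\right) \left(-353\right)}{-365600} = \left(-142\right) \left(-353\right) \left(- \frac{1}{365600}\right) = 50126 \left(- \frac{1}{365600}\right) = - \frac{25063}{182800}$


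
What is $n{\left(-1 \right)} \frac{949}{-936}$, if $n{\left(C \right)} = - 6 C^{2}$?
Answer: $\frac{73}{12} \approx 6.0833$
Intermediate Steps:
$n{\left(-1 \right)} \frac{949}{-936} = - 6 \left(-1\right)^{2} \frac{949}{-936} = \left(-6\right) 1 \cdot 949 \left(- \frac{1}{936}\right) = \left(-6\right) \left(- \frac{73}{72}\right) = \frac{73}{12}$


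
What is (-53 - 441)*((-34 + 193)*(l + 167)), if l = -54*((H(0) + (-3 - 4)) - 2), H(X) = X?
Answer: -51290538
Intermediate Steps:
l = 486 (l = -54*((0 + (-3 - 4)) - 2) = -54*((0 - 7) - 2) = -54*(-7 - 2) = -54*(-9) = 486)
(-53 - 441)*((-34 + 193)*(l + 167)) = (-53 - 441)*((-34 + 193)*(486 + 167)) = -78546*653 = -494*103827 = -51290538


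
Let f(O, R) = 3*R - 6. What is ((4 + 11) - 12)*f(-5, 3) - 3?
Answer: 6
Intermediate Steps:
f(O, R) = -6 + 3*R
((4 + 11) - 12)*f(-5, 3) - 3 = ((4 + 11) - 12)*(-6 + 3*3) - 3 = (15 - 12)*(-6 + 9) - 3 = 3*3 - 3 = 9 - 3 = 6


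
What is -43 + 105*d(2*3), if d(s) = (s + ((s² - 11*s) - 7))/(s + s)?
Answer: -1257/4 ≈ -314.25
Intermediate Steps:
d(s) = (-7 + s² - 10*s)/(2*s) (d(s) = (s + (-7 + s² - 11*s))/((2*s)) = (-7 + s² - 10*s)*(1/(2*s)) = (-7 + s² - 10*s)/(2*s))
-43 + 105*d(2*3) = -43 + 105*((-7 + (2*3)*(-10 + 2*3))/(2*((2*3)))) = -43 + 105*((½)*(-7 + 6*(-10 + 6))/6) = -43 + 105*((½)*(⅙)*(-7 + 6*(-4))) = -43 + 105*((½)*(⅙)*(-7 - 24)) = -43 + 105*((½)*(⅙)*(-31)) = -43 + 105*(-31/12) = -43 - 1085/4 = -1257/4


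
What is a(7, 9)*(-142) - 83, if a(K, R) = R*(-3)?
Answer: 3751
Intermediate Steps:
a(K, R) = -3*R
a(7, 9)*(-142) - 83 = -3*9*(-142) - 83 = -27*(-142) - 83 = 3834 - 83 = 3751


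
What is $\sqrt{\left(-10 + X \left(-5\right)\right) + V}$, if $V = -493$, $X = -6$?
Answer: $i \sqrt{473} \approx 21.749 i$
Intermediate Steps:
$\sqrt{\left(-10 + X \left(-5\right)\right) + V} = \sqrt{\left(-10 - -30\right) - 493} = \sqrt{\left(-10 + 30\right) - 493} = \sqrt{20 - 493} = \sqrt{-473} = i \sqrt{473}$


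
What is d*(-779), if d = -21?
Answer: 16359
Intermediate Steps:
d*(-779) = -21*(-779) = 16359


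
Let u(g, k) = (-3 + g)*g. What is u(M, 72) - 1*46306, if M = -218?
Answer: 1872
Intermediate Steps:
u(g, k) = g*(-3 + g)
u(M, 72) - 1*46306 = -218*(-3 - 218) - 1*46306 = -218*(-221) - 46306 = 48178 - 46306 = 1872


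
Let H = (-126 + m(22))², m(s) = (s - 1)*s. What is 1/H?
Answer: 1/112896 ≈ 8.8577e-6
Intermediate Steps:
m(s) = s*(-1 + s) (m(s) = (-1 + s)*s = s*(-1 + s))
H = 112896 (H = (-126 + 22*(-1 + 22))² = (-126 + 22*21)² = (-126 + 462)² = 336² = 112896)
1/H = 1/112896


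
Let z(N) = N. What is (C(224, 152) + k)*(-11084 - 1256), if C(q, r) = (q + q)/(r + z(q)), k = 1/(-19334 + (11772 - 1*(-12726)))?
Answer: -892277635/60677 ≈ -14705.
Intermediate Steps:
k = 1/5164 (k = 1/(-19334 + (11772 + 12726)) = 1/(-19334 + 24498) = 1/5164 ≈ 0.00019365)
C(q, r) = 2*q/(q + r) (C(q, r) = (q + q)/(r + q) = (2*q)/(q + r) = 2*q/(q + r))
(C(224, 152) + k)*(-11084 - 1256) = (2*224/(224 + 152) + 1/5164)*(-11084 - 1256) = (2*224/376 + 1/5164)*(-12340) = (2*224*(1/376) + 1/5164)*(-12340) = (56/47 + 1/5164)*(-12340) = (289231/242708)*(-12340) = -892277635/60677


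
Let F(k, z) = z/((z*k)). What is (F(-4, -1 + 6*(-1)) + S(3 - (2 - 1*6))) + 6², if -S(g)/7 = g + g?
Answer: -249/4 ≈ -62.250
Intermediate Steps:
S(g) = -14*g (S(g) = -7*(g + g) = -14*g)
F(k, z) = 1/k (F(k, z) = z/((k*z)) = z*(1/(k*z)) = 1/k)
(F(-4, -1 + 6*(-1)) + S(3 - (2 - 1*6))) + 6² = (1/(-4) - 14*(3 - (2 - 1*6))) + 6² = (-¼ - 14*(3 - (2 - 6))) + 36 = (-¼ - 14*(3 - 1*(-4))) + 36 = (-¼ - 14*(3 + 4)) + 36 = (-¼ - 14*7) + 36 = (-¼ - 98) + 36 = -393/4 + 36 = -249/4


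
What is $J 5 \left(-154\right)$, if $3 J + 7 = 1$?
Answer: $1540$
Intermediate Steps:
$J = -2$ ($J = - \frac{7}{3} + \frac{1}{3} \cdot 1 = - \frac{7}{3} + \frac{1}{3} = -2$)
$J 5 \left(-154\right) = \left(-2\right) 5 \left(-154\right) = \left(-10\right) \left(-154\right) = 1540$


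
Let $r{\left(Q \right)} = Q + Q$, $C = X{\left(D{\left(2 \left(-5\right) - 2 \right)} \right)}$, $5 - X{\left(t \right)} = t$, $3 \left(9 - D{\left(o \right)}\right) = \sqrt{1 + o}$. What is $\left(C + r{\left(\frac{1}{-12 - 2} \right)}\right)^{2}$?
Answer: $\frac{7030}{441} - \frac{58 i \sqrt{11}}{21} \approx 15.941 - 9.1602 i$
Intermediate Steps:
$D{\left(o \right)} = 9 - \frac{\sqrt{1 + o}}{3}$
$X{\left(t \right)} = 5 - t$
$C = -4 + \frac{i \sqrt{11}}{3}$ ($C = 5 - \left(9 - \frac{\sqrt{1 + \left(2 \left(-5\right) - 2\right)}}{3}\right) = 5 - \left(9 - \frac{\sqrt{1 - 12}}{3}\right) = 5 - \left(9 - \frac{\sqrt{-11}}{3}\right) = 5 - \left(9 - \frac{i \sqrt{11}}{3}\right) = -4 + \frac{i \sqrt{11}}{3} \approx -4.0 + 1.1055 i$)
$r{\left(Q \right)} = 2 Q$
$\left(C + r{\left(\frac{1}{-12 - 2} \right)}\right)^{2} = \left(\left(-4 + \frac{i \sqrt{11}}{3}\right) + \frac{2}{-12 - 2}\right)^{2} = \left(\left(-4 + \frac{i \sqrt{11}}{3}\right) + \frac{2}{-14}\right)^{2} = \left(\left(-4 + \frac{i \sqrt{11}}{3}\right) + 2 \left(- \frac{1}{14}\right)\right)^{2} = \left(\left(-4 + \frac{i \sqrt{11}}{3}\right) - \frac{1}{7}\right)^{2} = \left(- \frac{29}{7} + \frac{i \sqrt{11}}{3}\right)^{2}$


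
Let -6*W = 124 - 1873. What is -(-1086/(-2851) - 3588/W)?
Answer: 19825638/1662133 ≈ 11.928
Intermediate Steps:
W = 583/2 (W = -(124 - 1873)/6 = -1/6*(-1749) = 583/2 ≈ 291.50)
-(-1086/(-2851) - 3588/W) = -(-1086/(-2851) - 3588/583/2) = -(-1086*(-1/2851) - 3588*2/583) = -(1086/2851 - 7176/583) = -1*(-19825638/1662133) = 19825638/1662133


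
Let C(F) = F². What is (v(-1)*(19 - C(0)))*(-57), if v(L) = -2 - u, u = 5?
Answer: 7581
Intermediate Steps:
v(L) = -7 (v(L) = -2 - 1*5 = -2 - 5 = -7)
(v(-1)*(19 - C(0)))*(-57) = -7*(19 - 1*0²)*(-57) = -7*(19 - 1*0)*(-57) = -7*(19 + 0)*(-57) = -7*19*(-57) = -133*(-57) = 7581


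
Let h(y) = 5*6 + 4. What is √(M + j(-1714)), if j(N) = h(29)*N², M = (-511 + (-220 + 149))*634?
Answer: 2*√24879019 ≈ 9975.8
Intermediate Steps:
h(y) = 34 (h(y) = 30 + 4 = 34)
M = -368988 (M = (-511 - 71)*634 = -582*634 = -368988)
j(N) = 34*N²
√(M + j(-1714)) = √(-368988 + 34*(-1714)²) = √(-368988 + 34*2937796) = √(-368988 + 99885064) = √99516076 = 2*√24879019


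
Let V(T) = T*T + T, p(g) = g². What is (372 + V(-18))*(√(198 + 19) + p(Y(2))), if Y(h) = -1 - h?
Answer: 6102 + 678*√217 ≈ 16090.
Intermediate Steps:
V(T) = T + T² (V(T) = T² + T = T + T²)
(372 + V(-18))*(√(198 + 19) + p(Y(2))) = (372 - 18*(1 - 18))*(√(198 + 19) + (-1 - 1*2)²) = (372 - 18*(-17))*(√217 + (-1 - 2)²) = (372 + 306)*(√217 + (-3)²) = 678*(√217 + 9) = 678*(9 + √217) = 6102 + 678*√217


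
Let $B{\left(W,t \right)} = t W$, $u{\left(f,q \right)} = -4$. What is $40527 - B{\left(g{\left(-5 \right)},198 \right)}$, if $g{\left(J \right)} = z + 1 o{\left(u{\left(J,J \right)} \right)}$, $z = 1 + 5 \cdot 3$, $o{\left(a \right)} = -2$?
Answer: $37755$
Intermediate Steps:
$z = 16$ ($z = 1 + 15 = 16$)
$g{\left(J \right)} = 14$ ($g{\left(J \right)} = 16 + 1 \left(-2\right) = 16 - 2 = 14$)
$B{\left(W,t \right)} = W t$
$40527 - B{\left(g{\left(-5 \right)},198 \right)} = 40527 - 14 \cdot 198 = 40527 - 2772 = 37755$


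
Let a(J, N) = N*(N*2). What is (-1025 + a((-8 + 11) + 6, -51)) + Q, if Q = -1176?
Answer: 3001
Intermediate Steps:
a(J, N) = 2*N**2 (a(J, N) = N*(2*N) = 2*N**2)
(-1025 + a((-8 + 11) + 6, -51)) + Q = (-1025 + 2*(-51)**2) - 1176 = (-1025 + 2*2601) - 1176 = (-1025 + 5202) - 1176 = 4177 - 1176 = 3001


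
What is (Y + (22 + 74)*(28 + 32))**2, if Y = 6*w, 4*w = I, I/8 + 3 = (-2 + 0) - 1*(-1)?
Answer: 32626944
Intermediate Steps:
I = -32 (I = -24 + 8*((-2 + 0) - 1*(-1)) = -24 + 8*(-2 + 1) = -24 + 8*(-1) = -24 - 8 = -32)
w = -8 (w = (1/4)*(-32) = -8)
Y = -48 (Y = 6*(-8) = -48)
(Y + (22 + 74)*(28 + 32))**2 = (-48 + (22 + 74)*(28 + 32))**2 = (-48 + 96*60)**2 = (-48 + 5760)**2 = 5712**2 = 32626944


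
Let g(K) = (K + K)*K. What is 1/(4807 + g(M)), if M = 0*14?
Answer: 1/4807 ≈ 0.00020803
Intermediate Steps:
M = 0
g(K) = 2*K**2 (g(K) = (2*K)*K = 2*K**2)
1/(4807 + g(M)) = 1/(4807 + 2*0**2) = 1/(4807 + 2*0) = 1/(4807 + 0) = 1/4807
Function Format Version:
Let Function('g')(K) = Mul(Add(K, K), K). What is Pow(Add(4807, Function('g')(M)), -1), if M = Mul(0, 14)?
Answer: Rational(1, 4807) ≈ 0.00020803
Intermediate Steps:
M = 0
Function('g')(K) = Mul(2, Pow(K, 2)) (Function('g')(K) = Mul(Mul(2, K), K) = Mul(2, Pow(K, 2)))
Pow(Add(4807, Function('g')(M)), -1) = Pow(Add(4807, Mul(2, Pow(0, 2))), -1) = Pow(Add(4807, Mul(2, 0)), -1) = Pow(Add(4807, 0), -1) = Pow(4807, -1) = Rational(1, 4807)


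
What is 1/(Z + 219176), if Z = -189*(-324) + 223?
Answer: 1/280635 ≈ 3.5633e-6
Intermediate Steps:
Z = 61459 (Z = 61236 + 223 = 61459)
1/(Z + 219176) = 1/(61459 + 219176) = 1/280635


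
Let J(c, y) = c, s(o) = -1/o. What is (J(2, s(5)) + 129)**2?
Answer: 17161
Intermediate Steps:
(J(2, s(5)) + 129)**2 = (2 + 129)**2 = 131**2 = 17161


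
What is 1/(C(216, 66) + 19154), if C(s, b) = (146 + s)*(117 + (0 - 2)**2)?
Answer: 1/62956 ≈ 1.5884e-5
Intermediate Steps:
C(s, b) = 17666 + 121*s (C(s, b) = (146 + s)*(117 + (-2)**2) = (146 + s)*(117 + 4) = (146 + s)*121 = 17666 + 121*s)
1/(C(216, 66) + 19154) = 1/((17666 + 121*216) + 19154) = 1/((17666 + 26136) + 19154) = 1/(43802 + 19154) = 1/62956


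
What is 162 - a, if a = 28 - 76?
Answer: 210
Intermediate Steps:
a = -48
162 - a = 162 - 1*(-48) = 162 + 48 = 210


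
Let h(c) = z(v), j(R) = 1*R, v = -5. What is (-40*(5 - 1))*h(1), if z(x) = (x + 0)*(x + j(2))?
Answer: -2400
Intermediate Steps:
j(R) = R
z(x) = x*(2 + x) (z(x) = (x + 0)*(x + 2) = x*(2 + x))
h(c) = 15 (h(c) = -5*(2 - 5) = -5*(-3) = 15)
(-40*(5 - 1))*h(1) = -40*(5 - 1)*15 = -40*4*15 = -160*15 = -2400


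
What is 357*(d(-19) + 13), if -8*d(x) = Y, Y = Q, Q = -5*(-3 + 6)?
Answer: 42483/8 ≈ 5310.4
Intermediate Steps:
Q = -15 (Q = -5*3 = -15)
Y = -15
d(x) = 15/8 (d(x) = -1/8*(-15) = 15/8)
357*(d(-19) + 13) = 357*(15/8 + 13) = 357*(119/8) = 42483/8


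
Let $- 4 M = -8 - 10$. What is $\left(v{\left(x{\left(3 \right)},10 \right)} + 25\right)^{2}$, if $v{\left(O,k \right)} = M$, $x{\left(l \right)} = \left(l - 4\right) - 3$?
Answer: $\frac{3481}{4} \approx 870.25$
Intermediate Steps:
$x{\left(l \right)} = -7 + l$ ($x{\left(l \right)} = \left(-4 + l\right) - 3 = -7 + l$)
$M = \frac{9}{2}$ ($M = - \frac{-8 - 10}{4} = \left(- \frac{1}{4}\right) \left(-18\right) = \frac{9}{2} \approx 4.5$)
$v{\left(O,k \right)} = \frac{9}{2}$
$\left(v{\left(x{\left(3 \right)},10 \right)} + 25\right)^{2} = \left(\frac{9}{2} + 25\right)^{2} = \left(\frac{59}{2}\right)^{2} = \frac{3481}{4}$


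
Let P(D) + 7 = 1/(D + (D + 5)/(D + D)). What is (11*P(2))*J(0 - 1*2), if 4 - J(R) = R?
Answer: -2222/5 ≈ -444.40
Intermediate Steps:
P(D) = -7 + 1/(D + (5 + D)/(2*D)) (P(D) = -7 + 1/(D + (D + 5)/(D + D)) = -7 + 1/(D + (5 + D)/((2*D))) = -7 + 1/(D + (5 + D)*(1/(2*D))) = -7 + 1/(D + (5 + D)/(2*D)))
J(R) = 4 - R
(11*P(2))*J(0 - 1*2) = (11*((-35 - 14*2² - 5*2)/(5 + 2 + 2*2²)))*(4 - (0 - 1*2)) = (11*((-35 - 14*4 - 10)/(5 + 2 + 2*4)))*(4 - (0 - 2)) = (11*((-35 - 56 - 10)/(5 + 2 + 8)))*(4 - 1*(-2)) = (11*(-101/15))*(4 + 2) = (11*((1/15)*(-101)))*6 = (11*(-101/15))*6 = -1111/15*6 = -2222/5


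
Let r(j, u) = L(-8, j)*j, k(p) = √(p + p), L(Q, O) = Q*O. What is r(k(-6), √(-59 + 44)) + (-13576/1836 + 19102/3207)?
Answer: 46398836/490671 ≈ 94.562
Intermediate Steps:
L(Q, O) = O*Q
k(p) = √2*√p (k(p) = √(2*p) = √2*√p)
r(j, u) = -8*j² (r(j, u) = (j*(-8))*j = (-8*j)*j = -8*j²)
r(k(-6), √(-59 + 44)) + (-13576/1836 + 19102/3207) = -8*(√2*√(-6))² + (-13576/1836 + 19102/3207) = -8*(√2*(I*√6))² + (-13576*1/1836 + 19102*(1/3207)) = -8*(2*I*√3)² + (-3394/459 + 19102/3207) = -8*(-12) - 705580/490671 = 96 - 705580/490671 = 46398836/490671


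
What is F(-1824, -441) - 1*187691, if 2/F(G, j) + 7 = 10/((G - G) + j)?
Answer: -581279909/3097 ≈ -1.8769e+5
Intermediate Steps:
F(G, j) = 2/(-7 + 10/j) (F(G, j) = 2/(-7 + 10/((G - G) + j)) = 2/(-7 + 10/(0 + j)) = 2/(-7 + 10/j))
F(-1824, -441) - 1*187691 = -2*(-441)/(-10 + 7*(-441)) - 1*187691 = -2*(-441)/(-10 - 3087) - 187691 = -2*(-441)/(-3097) - 187691 = -2*(-441)*(-1/3097) - 187691 = -882/3097 - 187691 = -581279909/3097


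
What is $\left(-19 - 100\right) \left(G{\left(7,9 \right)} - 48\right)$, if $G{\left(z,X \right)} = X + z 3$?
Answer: $2142$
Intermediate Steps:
$G{\left(z,X \right)} = X + 3 z$
$\left(-19 - 100\right) \left(G{\left(7,9 \right)} - 48\right) = \left(-19 - 100\right) \left(\left(9 + 3 \cdot 7\right) - 48\right) = - 119 \left(\left(9 + 21\right) - 48\right) = - 119 \left(30 - 48\right) = \left(-119\right) \left(-18\right) = 2142$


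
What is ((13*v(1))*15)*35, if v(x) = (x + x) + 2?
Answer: 27300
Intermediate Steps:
v(x) = 2 + 2*x (v(x) = 2*x + 2 = 2 + 2*x)
((13*v(1))*15)*35 = ((13*(2 + 2*1))*15)*35 = ((13*(2 + 2))*15)*35 = ((13*4)*15)*35 = (52*15)*35 = 780*35 = 27300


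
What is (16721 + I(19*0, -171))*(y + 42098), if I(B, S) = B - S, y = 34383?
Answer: 1291917052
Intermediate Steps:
(16721 + I(19*0, -171))*(y + 42098) = (16721 + (19*0 - 1*(-171)))*(34383 + 42098) = (16721 + (0 + 171))*76481 = (16721 + 171)*76481 = 16892*76481 = 1291917052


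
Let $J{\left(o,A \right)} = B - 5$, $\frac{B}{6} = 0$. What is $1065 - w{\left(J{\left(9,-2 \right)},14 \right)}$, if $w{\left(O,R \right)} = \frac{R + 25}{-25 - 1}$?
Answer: $\frac{2133}{2} \approx 1066.5$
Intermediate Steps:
$B = 0$ ($B = 6 \cdot 0 = 0$)
$J{\left(o,A \right)} = -5$ ($J{\left(o,A \right)} = 0 - 5 = -5$)
$w{\left(O,R \right)} = - \frac{25}{26} - \frac{R}{26}$ ($w{\left(O,R \right)} = \frac{25 + R}{-26} = \left(25 + R\right) \left(- \frac{1}{26}\right) = - \frac{25}{26} - \frac{R}{26}$)
$1065 - w{\left(J{\left(9,-2 \right)},14 \right)} = 1065 - \left(- \frac{25}{26} - \frac{7}{13}\right) = 1065 - - \frac{3}{2} = 1065 + \frac{3}{2} = \frac{2133}{2}$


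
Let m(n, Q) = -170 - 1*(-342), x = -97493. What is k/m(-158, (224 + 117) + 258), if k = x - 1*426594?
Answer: -524087/172 ≈ -3047.0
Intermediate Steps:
k = -524087 (k = -97493 - 1*426594 = -97493 - 426594 = -524087)
m(n, Q) = 172 (m(n, Q) = -170 + 342 = 172)
k/m(-158, (224 + 117) + 258) = -524087/172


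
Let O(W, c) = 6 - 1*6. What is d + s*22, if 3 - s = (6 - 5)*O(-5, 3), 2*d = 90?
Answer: 111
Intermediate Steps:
O(W, c) = 0 (O(W, c) = 6 - 6 = 0)
d = 45 (d = (½)*90 = 45)
s = 3 (s = 3 - (6 - 5)*0 = 3 - 0 = 3 - 1*0 = 3 + 0 = 3)
d + s*22 = 45 + 3*22 = 45 + 66 = 111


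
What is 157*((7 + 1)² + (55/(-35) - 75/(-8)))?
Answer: 631297/56 ≈ 11273.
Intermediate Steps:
157*((7 + 1)² + (55/(-35) - 75/(-8))) = 157*(8² + (55*(-1/35) - 75*(-⅛))) = 157*(64 + (-11/7 + 75/8)) = 157*(64 + 437/56) = 157*(4021/56) = 631297/56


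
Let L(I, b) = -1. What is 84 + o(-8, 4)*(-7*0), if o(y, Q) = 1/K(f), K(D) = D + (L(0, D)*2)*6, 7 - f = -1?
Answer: 84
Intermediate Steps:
f = 8 (f = 7 - 1*(-1) = 7 + 1 = 8)
K(D) = -12 + D (K(D) = D - 1*2*6 = D - 2*6 = D - 12 = -12 + D)
o(y, Q) = -¼ (o(y, Q) = 1/(-12 + 8) = 1/(-4) = -¼)
84 + o(-8, 4)*(-7*0) = 84 - (-7)*0/4 = 84 - ¼*0 = 84 + 0 = 84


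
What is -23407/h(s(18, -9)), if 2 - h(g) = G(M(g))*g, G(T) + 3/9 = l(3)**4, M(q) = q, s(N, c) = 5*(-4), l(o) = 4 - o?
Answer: -70221/46 ≈ -1526.5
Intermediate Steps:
s(N, c) = -20
G(T) = 2/3 (G(T) = -1/3 + (4 - 1*3)**4 = -1/3 + (4 - 3)**4 = -1/3 + 1**4 = -1/3 + 1 = 2/3)
h(g) = 2 - 2*g/3
-23407/h(s(18, -9)) = -23407/(2 - 2/3*(-20)) = -23407/(2 + 40/3) = -23407/46/3 = -23407*3/46 = -70221/46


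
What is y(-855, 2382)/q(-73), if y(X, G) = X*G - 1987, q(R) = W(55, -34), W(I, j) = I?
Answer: -185327/5 ≈ -37065.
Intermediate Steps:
q(R) = 55
y(X, G) = -1987 + G*X (y(X, G) = G*X - 1987 = -1987 + G*X)
y(-855, 2382)/q(-73) = (-1987 + 2382*(-855))/55 = (-1987 - 2036610)*(1/55) = -2038597*1/55 = -185327/5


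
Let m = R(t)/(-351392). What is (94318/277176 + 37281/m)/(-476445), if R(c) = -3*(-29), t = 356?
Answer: 605178923674181/1914857230140 ≈ 316.04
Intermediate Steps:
R(c) = 87
m = -87/351392 (m = 87/(-351392) = 87*(-1/351392) = -87/351392 ≈ -0.00024759)
(94318/277176 + 37281/m)/(-476445) = (94318/277176 + 37281/(-87/351392))/(-476445) = (94318*(1/277176) + 37281*(-351392/87))*(-1/476445) = (47159/138588 - 4366748384/29)*(-1/476445) = -605178923674181/4019052*(-1/476445) = 605178923674181/1914857230140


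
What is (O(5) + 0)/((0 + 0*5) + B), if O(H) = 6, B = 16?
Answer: 3/8 ≈ 0.37500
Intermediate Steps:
(O(5) + 0)/((0 + 0*5) + B) = (6 + 0)/((0 + 0*5) + 16) = 6/((0 + 0) + 16) = 6/(0 + 16) = 6/16 = 6*(1/16) = 3/8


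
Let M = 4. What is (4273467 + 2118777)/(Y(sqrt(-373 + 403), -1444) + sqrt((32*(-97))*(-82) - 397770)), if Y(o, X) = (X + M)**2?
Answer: 6627478579200/2149908551621 - 3196122*I*sqrt(143242)/2149908551621 ≈ 3.0827 - 0.00056265*I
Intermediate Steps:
Y(o, X) = (4 + X)**2 (Y(o, X) = (X + 4)**2 = (4 + X)**2)
(4273467 + 2118777)/(Y(sqrt(-373 + 403), -1444) + sqrt((32*(-97))*(-82) - 397770)) = (4273467 + 2118777)/((4 - 1444)**2 + sqrt((32*(-97))*(-82) - 397770)) = 6392244/((-1440)**2 + sqrt(-3104*(-82) - 397770)) = 6392244/(2073600 + sqrt(254528 - 397770)) = 6392244/(2073600 + sqrt(-143242)) = 6392244/(2073600 + I*sqrt(143242))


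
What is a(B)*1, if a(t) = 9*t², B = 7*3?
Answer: 3969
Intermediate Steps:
B = 21
a(B)*1 = (9*21²)*1 = (9*441)*1 = 3969*1 = 3969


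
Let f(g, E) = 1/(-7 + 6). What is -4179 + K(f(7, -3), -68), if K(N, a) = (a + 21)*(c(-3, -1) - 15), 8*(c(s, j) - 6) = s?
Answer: -29907/8 ≈ -3738.4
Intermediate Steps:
c(s, j) = 6 + s/8
f(g, E) = -1 (f(g, E) = 1/(-1) = -1)
K(N, a) = -1575/8 - 75*a/8 (K(N, a) = (a + 21)*((6 + (⅛)*(-3)) - 15) = (21 + a)*((6 - 3/8) - 15) = (21 + a)*(45/8 - 15) = (21 + a)*(-75/8) = -1575/8 - 75*a/8)
-4179 + K(f(7, -3), -68) = -4179 + (-1575/8 - 75/8*(-68)) = -4179 + (-1575/8 + 1275/2) = -4179 + 3525/8 = -29907/8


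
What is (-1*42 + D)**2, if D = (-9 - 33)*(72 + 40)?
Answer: 22524516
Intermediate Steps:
D = -4704 (D = -42*112 = -4704)
(-1*42 + D)**2 = (-1*42 - 4704)**2 = (-42 - 4704)**2 = (-4746)**2 = 22524516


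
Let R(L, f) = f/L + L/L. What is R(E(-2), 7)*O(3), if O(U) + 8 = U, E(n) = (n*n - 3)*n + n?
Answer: 15/4 ≈ 3.7500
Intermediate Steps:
E(n) = n + n*(-3 + n**2) (E(n) = (n**2 - 3)*n + n = (-3 + n**2)*n + n = n*(-3 + n**2) + n = n + n*(-3 + n**2))
O(U) = -8 + U
R(L, f) = 1 + f/L (R(L, f) = f/L + 1 = 1 + f/L)
R(E(-2), 7)*O(3) = ((-2*(-2 + (-2)**2) + 7)/((-2*(-2 + (-2)**2))))*(-8 + 3) = ((-2*(-2 + 4) + 7)/((-2*(-2 + 4))))*(-5) = ((-2*2 + 7)/((-2*2)))*(-5) = ((-4 + 7)/(-4))*(-5) = -1/4*3*(-5) = -3/4*(-5) = 15/4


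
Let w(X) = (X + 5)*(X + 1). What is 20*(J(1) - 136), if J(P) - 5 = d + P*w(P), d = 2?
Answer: -2340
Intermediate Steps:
w(X) = (1 + X)*(5 + X) (w(X) = (5 + X)*(1 + X) = (1 + X)*(5 + X))
J(P) = 7 + P*(5 + P² + 6*P) (J(P) = 5 + (2 + P*(5 + P² + 6*P)) = 7 + P*(5 + P² + 6*P))
20*(J(1) - 136) = 20*((7 + 1*(5 + 1² + 6*1)) - 136) = 20*((7 + 1*(5 + 1 + 6)) - 136) = 20*((7 + 1*12) - 136) = 20*((7 + 12) - 136) = 20*(19 - 136) = 20*(-117) = -2340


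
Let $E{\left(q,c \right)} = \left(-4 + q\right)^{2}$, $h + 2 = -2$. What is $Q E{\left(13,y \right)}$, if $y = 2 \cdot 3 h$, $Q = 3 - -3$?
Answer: $486$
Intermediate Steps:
$h = -4$ ($h = -2 - 2 = -4$)
$Q = 6$ ($Q = 3 + 3 = 6$)
$y = -24$ ($y = 2 \cdot 3 \left(-4\right) = 6 \left(-4\right) = -24$)
$Q E{\left(13,y \right)} = 6 \left(-4 + 13\right)^{2} = 6 \cdot 9^{2} = 6 \cdot 81 = 486$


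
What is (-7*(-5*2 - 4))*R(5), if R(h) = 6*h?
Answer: 2940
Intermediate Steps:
(-7*(-5*2 - 4))*R(5) = (-7*(-5*2 - 4))*(6*5) = -7*(-10 - 4)*30 = -7*(-14)*30 = 98*30 = 2940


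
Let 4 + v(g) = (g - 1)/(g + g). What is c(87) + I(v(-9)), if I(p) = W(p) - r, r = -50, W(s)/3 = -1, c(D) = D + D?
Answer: 221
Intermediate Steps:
c(D) = 2*D
v(g) = -4 + (-1 + g)/(2*g) (v(g) = -4 + (g - 1)/(g + g) = -4 + (-1 + g)/((2*g)) = -4 + (-1 + g)*(1/(2*g)) = -4 + (-1 + g)/(2*g))
W(s) = -3 (W(s) = 3*(-1) = -3)
I(p) = 47 (I(p) = -3 - 1*(-50) = -3 + 50 = 47)
c(87) + I(v(-9)) = 2*87 + 47 = 174 + 47 = 221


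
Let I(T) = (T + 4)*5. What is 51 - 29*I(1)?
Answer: -674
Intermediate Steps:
I(T) = 20 + 5*T (I(T) = (4 + T)*5 = 20 + 5*T)
51 - 29*I(1) = 51 - 29*(20 + 5*1) = 51 - 29*(20 + 5) = 51 - 29*25 = 51 - 725 = -674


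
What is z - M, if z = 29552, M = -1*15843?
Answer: 45395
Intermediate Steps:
M = -15843
z - M = 29552 - 1*(-15843) = 29552 + 15843 = 45395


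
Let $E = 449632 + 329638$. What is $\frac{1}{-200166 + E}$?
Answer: $\frac{1}{579104} \approx 1.7268 \cdot 10^{-6}$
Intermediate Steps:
$E = 779270$
$\frac{1}{-200166 + E} = \frac{1}{-200166 + 779270} = \frac{1}{579104}$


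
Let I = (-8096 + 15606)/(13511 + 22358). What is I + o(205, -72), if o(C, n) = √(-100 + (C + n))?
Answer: 7510/35869 + √33 ≈ 5.9539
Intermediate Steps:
o(C, n) = √(-100 + C + n)
I = 7510/35869 ≈ 0.20937
I + o(205, -72) = 7510/35869 + √(-100 + 205 - 72) = 7510/35869 + √33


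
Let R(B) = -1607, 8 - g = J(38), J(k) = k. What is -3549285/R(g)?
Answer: 3549285/1607 ≈ 2208.6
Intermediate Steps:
g = -30 (g = 8 - 1*38 = 8 - 38 = -30)
-3549285/R(g) = -3549285/(-1607) = -3549285*(-1/1607) = 3549285/1607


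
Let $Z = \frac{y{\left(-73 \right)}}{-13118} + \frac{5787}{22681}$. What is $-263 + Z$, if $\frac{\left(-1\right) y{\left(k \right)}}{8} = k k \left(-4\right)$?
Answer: $- \frac{41021026428}{148764679} \approx -275.74$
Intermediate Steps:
$y{\left(k \right)} = 32 k^{2}$ ($y{\left(k \right)} = - 8 k k \left(-4\right) = - 8 k^{2} \left(-4\right) = - 8 \left(- 4 k^{2}\right) = 32 k^{2}$)
$Z = - \frac{1895915851}{148764679}$ ($Z = \frac{32 \left(-73\right)^{2}}{-13118} + \frac{5787}{22681} = 32 \cdot 5329 \left(- \frac{1}{13118}\right) + 5787 \cdot \frac{1}{22681} = 170528 \left(- \frac{1}{13118}\right) + \frac{5787}{22681} = - \frac{85264}{6559} + \frac{5787}{22681} = - \frac{1895915851}{148764679} \approx -12.744$)
$-263 + Z = -263 - \frac{1895915851}{148764679} = - \frac{41021026428}{148764679}$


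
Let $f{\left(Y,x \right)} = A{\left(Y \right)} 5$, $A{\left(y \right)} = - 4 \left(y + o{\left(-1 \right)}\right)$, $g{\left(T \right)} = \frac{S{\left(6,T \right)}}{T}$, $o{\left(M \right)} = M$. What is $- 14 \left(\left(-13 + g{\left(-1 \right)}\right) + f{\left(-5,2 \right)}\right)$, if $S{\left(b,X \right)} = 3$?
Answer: $-1456$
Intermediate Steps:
$g{\left(T \right)} = \frac{3}{T}$
$A{\left(y \right)} = 4 - 4 y$ ($A{\left(y \right)} = - 4 \left(y - 1\right) = - 4 \left(-1 + y\right) = 4 - 4 y$)
$f{\left(Y,x \right)} = 20 - 20 Y$ ($f{\left(Y,x \right)} = \left(4 - 4 Y\right) 5 = 20 - 20 Y$)
$- 14 \left(\left(-13 + g{\left(-1 \right)}\right) + f{\left(-5,2 \right)}\right) = - 14 \left(\left(-13 + \frac{3}{-1}\right) + \left(20 - -100\right)\right) = - 14 \left(\left(-13 + 3 \left(-1\right)\right) + \left(20 + 100\right)\right) = - 14 \left(\left(-13 - 3\right) + 120\right) = - 14 \left(-16 + 120\right) = \left(-14\right) 104 = -1456$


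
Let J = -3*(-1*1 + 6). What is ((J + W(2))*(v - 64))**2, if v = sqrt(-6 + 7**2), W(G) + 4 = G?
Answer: 1196171 - 36992*sqrt(43) ≈ 9.5360e+5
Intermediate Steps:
J = -15 (J = -3*(-1 + 6) = -3*5 = -15)
W(G) = -4 + G
v = sqrt(43) (v = sqrt(-6 + 49) = sqrt(43) ≈ 6.5574)
((J + W(2))*(v - 64))**2 = ((-15 + (-4 + 2))*(sqrt(43) - 64))**2 = ((-15 - 2)*(-64 + sqrt(43)))**2 = (-17*(-64 + sqrt(43)))**2 = (1088 - 17*sqrt(43))**2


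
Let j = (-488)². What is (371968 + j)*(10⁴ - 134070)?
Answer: -75696595840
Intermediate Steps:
j = 238144
(371968 + j)*(10⁴ - 134070) = (371968 + 238144)*(10⁴ - 134070) = 610112*(10000 - 134070) = 610112*(-124070) = -75696595840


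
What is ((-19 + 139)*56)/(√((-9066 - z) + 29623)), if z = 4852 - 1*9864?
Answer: 2240*√2841/2841 ≈ 42.025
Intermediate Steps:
z = -5012 (z = 4852 - 9864 = -5012)
((-19 + 139)*56)/(√((-9066 - z) + 29623)) = ((-19 + 139)*56)/(√((-9066 - 1*(-5012)) + 29623)) = (120*56)/(√((-9066 + 5012) + 29623)) = 6720/(√(-4054 + 29623)) = 6720/(√25569) = 6720/((3*√2841)) = 6720*(√2841/8523) = 2240*√2841/2841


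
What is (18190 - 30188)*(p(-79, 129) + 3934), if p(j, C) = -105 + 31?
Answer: -46312280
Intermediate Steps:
p(j, C) = -74
(18190 - 30188)*(p(-79, 129) + 3934) = (18190 - 30188)*(-74 + 3934) = -11998*3860 = -46312280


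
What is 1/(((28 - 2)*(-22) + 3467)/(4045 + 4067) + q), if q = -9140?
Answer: -2704/24713595 ≈ -0.00010941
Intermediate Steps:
1/(((28 - 2)*(-22) + 3467)/(4045 + 4067) + q) = 1/(((28 - 2)*(-22) + 3467)/(4045 + 4067) - 9140) = 1/((26*(-22) + 3467)/8112 - 9140) = 1/((-572 + 3467)*(1/8112) - 9140) = 1/(2895*(1/8112) - 9140) = 1/(965/2704 - 9140) = 1/(-24713595/2704) = -2704/24713595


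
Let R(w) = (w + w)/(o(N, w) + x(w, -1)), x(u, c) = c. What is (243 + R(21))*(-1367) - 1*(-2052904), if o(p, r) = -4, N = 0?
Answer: 8661029/5 ≈ 1.7322e+6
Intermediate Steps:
R(w) = -2*w/5 (R(w) = (w + w)/(-4 - 1) = (2*w)/(-5) = (2*w)*(-⅕) = -2*w/5)
(243 + R(21))*(-1367) - 1*(-2052904) = (243 - ⅖*21)*(-1367) - 1*(-2052904) = (243 - 42/5)*(-1367) + 2052904 = (1173/5)*(-1367) + 2052904 = -1603491/5 + 2052904 = 8661029/5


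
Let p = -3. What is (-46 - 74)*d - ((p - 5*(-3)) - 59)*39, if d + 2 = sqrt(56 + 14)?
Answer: 2073 - 120*sqrt(70) ≈ 1069.0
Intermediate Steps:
d = -2 + sqrt(70) (d = -2 + sqrt(56 + 14) = -2 + sqrt(70) ≈ 6.3666)
(-46 - 74)*d - ((p - 5*(-3)) - 59)*39 = (-46 - 74)*(-2 + sqrt(70)) - ((-3 - 5*(-3)) - 59)*39 = -120*(-2 + sqrt(70)) - ((-3 + 15) - 59)*39 = (240 - 120*sqrt(70)) - (12 - 59)*39 = (240 - 120*sqrt(70)) - (-47)*39 = (240 - 120*sqrt(70)) - 1*(-1833) = (240 - 120*sqrt(70)) + 1833 = 2073 - 120*sqrt(70)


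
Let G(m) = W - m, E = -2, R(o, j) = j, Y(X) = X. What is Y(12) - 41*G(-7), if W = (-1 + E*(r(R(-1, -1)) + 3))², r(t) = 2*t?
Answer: -644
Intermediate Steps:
W = 9 (W = (-1 - 2*(2*(-1) + 3))² = (-1 - 2*(-2 + 3))² = (-1 - 2*1)² = (-1 - 2)² = (-3)² = 9)
G(m) = 9 - m
Y(12) - 41*G(-7) = 12 - 41*(9 - 1*(-7)) = 12 - 41*(9 + 7) = 12 - 41*16 = 12 - 656 = -644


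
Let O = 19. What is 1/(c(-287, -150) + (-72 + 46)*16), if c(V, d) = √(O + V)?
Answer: -104/43331 - I*√67/86662 ≈ -0.0024001 - 9.4451e-5*I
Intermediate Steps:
c(V, d) = √(19 + V)
1/(c(-287, -150) + (-72 + 46)*16) = 1/(√(19 - 287) + (-72 + 46)*16) = 1/(√(-268) - 26*16) = 1/(2*I*√67 - 416) = 1/(-416 + 2*I*√67)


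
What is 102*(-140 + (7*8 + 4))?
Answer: -8160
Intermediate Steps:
102*(-140 + (7*8 + 4)) = 102*(-140 + (56 + 4)) = 102*(-140 + 60) = 102*(-80) = -8160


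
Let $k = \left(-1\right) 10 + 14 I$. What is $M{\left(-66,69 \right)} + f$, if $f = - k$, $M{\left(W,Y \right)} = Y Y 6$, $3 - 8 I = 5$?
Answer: $\frac{57159}{2} \approx 28580.0$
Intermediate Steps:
$I = - \frac{1}{4}$ ($I = \frac{3}{8} - \frac{5}{8} = - \frac{1}{4} \approx -0.25$)
$k = - \frac{27}{2}$ ($k = \left(-1\right) 10 + 14 \left(- \frac{1}{4}\right) = -10 - \frac{7}{2} = - \frac{27}{2} \approx -13.5$)
$M{\left(W,Y \right)} = 6 Y^{2}$ ($M{\left(W,Y \right)} = Y^{2} \cdot 6 = 6 Y^{2}$)
$f = \frac{27}{2}$ ($f = \left(-1\right) \left(- \frac{27}{2}\right) = \frac{27}{2} \approx 13.5$)
$M{\left(-66,69 \right)} + f = 6 \cdot 69^{2} + \frac{27}{2} = 6 \cdot 4761 + \frac{27}{2} = 28566 + \frac{27}{2} = \frac{57159}{2}$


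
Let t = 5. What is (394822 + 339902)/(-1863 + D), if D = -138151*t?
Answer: -367362/346309 ≈ -1.0608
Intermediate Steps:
D = -690755 (D = -138151*5 = -690755)
(394822 + 339902)/(-1863 + D) = (394822 + 339902)/(-1863 - 690755) = 734724/(-692618) = 734724*(-1/692618) = -367362/346309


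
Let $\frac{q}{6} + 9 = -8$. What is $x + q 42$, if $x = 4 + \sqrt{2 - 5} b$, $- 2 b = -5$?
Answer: $-4280 + \frac{5 i \sqrt{3}}{2} \approx -4280.0 + 4.3301 i$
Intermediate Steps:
$b = \frac{5}{2}$ ($b = \left(- \frac{1}{2}\right) \left(-5\right) = \frac{5}{2} \approx 2.5$)
$q = -102$ ($q = -54 + 6 \left(-8\right) = -54 - 48 = -102$)
$x = 4 + \frac{5 i \sqrt{3}}{2}$ ($x = 4 + \sqrt{2 - 5} \cdot \frac{5}{2} = 4 + \sqrt{-3} \cdot \frac{5}{2} = 4 + i \sqrt{3} \cdot \frac{5}{2} = 4 + \frac{5 i \sqrt{3}}{2} \approx 4.0 + 4.3301 i$)
$x + q 42 = \left(4 + \frac{5 i \sqrt{3}}{2}\right) - 4284 = -4280 + \frac{5 i \sqrt{3}}{2}$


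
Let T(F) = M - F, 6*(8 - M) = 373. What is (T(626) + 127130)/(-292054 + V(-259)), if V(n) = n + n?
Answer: -758699/1755432 ≈ -0.43220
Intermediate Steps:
M = -325/6 (M = 8 - ⅙*373 = 8 - 373/6 = -325/6 ≈ -54.167)
V(n) = 2*n
T(F) = -325/6 - F
(T(626) + 127130)/(-292054 + V(-259)) = ((-325/6 - 1*626) + 127130)/(-292054 + 2*(-259)) = ((-325/6 - 626) + 127130)/(-292054 - 518) = (-4081/6 + 127130)/(-292572) = (758699/6)*(-1/292572) = -758699/1755432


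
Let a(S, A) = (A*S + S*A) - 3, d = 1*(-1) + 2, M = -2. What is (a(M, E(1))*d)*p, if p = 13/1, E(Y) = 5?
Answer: -299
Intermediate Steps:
d = 1 (d = -1 + 2 = 1)
a(S, A) = -3 + 2*A*S (a(S, A) = (A*S + A*S) - 3 = 2*A*S - 3 = -3 + 2*A*S)
p = 13 (p = 13*1 = 13)
(a(M, E(1))*d)*p = ((-3 + 2*5*(-2))*1)*13 = ((-3 - 20)*1)*13 = -23*1*13 = -23*13 = -299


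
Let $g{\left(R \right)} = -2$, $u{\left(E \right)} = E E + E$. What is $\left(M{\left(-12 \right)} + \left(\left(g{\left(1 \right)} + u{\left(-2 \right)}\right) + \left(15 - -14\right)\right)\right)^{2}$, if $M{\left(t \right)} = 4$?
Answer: $1089$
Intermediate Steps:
$u{\left(E \right)} = E + E^{2}$ ($u{\left(E \right)} = E^{2} + E = E + E^{2}$)
$\left(M{\left(-12 \right)} + \left(\left(g{\left(1 \right)} + u{\left(-2 \right)}\right) + \left(15 - -14\right)\right)\right)^{2} = \left(4 + \left(\left(-2 - 2 \left(1 - 2\right)\right) + \left(15 - -14\right)\right)\right)^{2} = \left(4 + \left(\left(-2 - -2\right) + \left(15 + 14\right)\right)\right)^{2} = \left(4 + \left(\left(-2 + 2\right) + 29\right)\right)^{2} = \left(4 + \left(0 + 29\right)\right)^{2} = \left(4 + 29\right)^{2} = 33^{2} = 1089$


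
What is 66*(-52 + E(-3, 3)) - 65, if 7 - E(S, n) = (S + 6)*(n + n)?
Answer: -4223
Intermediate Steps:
E(S, n) = 7 - 2*n*(6 + S) (E(S, n) = 7 - (S + 6)*(n + n) = 7 - (6 + S)*2*n = 7 - 2*n*(6 + S))
66*(-52 + E(-3, 3)) - 65 = 66*(-52 + (7 - 12*3 - 2*(-3)*3)) - 65 = 66*(-52 + (7 - 36 + 18)) - 65 = 66*(-52 - 11) - 65 = 66*(-63) - 65 = -4158 - 65 = -4223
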